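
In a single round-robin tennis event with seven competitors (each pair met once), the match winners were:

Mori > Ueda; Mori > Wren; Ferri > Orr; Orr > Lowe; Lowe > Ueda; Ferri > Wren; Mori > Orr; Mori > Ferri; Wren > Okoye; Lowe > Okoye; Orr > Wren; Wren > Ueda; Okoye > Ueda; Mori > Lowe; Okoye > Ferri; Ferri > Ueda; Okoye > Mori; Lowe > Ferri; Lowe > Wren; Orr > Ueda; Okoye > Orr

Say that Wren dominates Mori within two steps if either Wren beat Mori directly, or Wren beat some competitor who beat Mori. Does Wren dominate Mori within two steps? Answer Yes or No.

Yes

Wren did not beat Mori directly.
Wren beat Okoye, Ueda. Of those, Okoye beat Mori.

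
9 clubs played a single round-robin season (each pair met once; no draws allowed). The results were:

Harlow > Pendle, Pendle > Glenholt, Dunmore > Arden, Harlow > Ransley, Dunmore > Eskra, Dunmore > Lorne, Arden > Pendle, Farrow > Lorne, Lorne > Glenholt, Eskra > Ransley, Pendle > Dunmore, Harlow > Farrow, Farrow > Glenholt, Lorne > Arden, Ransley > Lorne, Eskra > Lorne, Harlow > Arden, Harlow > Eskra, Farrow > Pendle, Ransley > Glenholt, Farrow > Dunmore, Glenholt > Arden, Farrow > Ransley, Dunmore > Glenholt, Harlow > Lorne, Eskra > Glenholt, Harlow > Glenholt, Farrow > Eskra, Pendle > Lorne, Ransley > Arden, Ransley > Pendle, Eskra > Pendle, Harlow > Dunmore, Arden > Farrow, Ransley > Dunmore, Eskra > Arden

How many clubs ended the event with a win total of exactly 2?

Win totals: Pendle 3, Dunmore 4, Lorne 2, Glenholt 1, Arden 2, Eskra 5, Harlow 8, Farrow 6, Ransley 5.
Exactly 2: Lorne, Arden — 2 clubs.

2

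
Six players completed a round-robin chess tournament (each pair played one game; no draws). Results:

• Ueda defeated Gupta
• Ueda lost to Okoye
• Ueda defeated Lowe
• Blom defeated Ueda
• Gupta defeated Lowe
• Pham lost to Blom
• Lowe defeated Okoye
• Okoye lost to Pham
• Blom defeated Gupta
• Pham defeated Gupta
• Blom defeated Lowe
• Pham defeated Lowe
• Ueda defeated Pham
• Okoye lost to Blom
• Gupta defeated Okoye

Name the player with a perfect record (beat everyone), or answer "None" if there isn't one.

Blom has 5 wins out of 5 opponents — a perfect record.

Blom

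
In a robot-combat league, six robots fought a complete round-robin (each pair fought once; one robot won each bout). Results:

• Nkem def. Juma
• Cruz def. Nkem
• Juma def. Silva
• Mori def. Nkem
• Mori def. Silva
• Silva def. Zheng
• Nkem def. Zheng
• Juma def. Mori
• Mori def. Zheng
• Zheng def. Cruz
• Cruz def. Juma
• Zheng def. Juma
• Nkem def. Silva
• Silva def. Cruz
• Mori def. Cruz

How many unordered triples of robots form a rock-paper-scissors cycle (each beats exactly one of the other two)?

Win totals: Juma 2, Mori 4, Zheng 2, Cruz 2, Nkem 3, Silva 2.
A robot with w wins dominates both others in C(w,2) triples; summing gives 1 + 6 + 1 + 1 + 3 + 1 = 13 transitive triples.
Total triples C(6,3) = 20, so cyclic triples = 20 − 13 = 7.

7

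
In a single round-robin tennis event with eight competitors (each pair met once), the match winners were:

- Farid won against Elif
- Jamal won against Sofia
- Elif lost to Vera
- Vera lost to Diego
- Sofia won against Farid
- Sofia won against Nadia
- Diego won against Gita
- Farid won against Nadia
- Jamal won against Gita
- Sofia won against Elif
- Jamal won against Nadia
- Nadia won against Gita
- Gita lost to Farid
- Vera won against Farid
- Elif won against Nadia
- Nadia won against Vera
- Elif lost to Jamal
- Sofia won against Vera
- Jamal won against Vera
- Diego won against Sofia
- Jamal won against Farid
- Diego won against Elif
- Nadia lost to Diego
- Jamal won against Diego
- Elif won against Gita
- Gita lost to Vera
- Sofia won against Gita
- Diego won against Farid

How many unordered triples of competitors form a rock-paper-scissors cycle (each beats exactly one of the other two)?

2

Win totals: Farid 3, Gita 0, Jamal 7, Sofia 5, Elif 2, Nadia 2, Diego 6, Vera 3.
A competitor with w wins dominates both others in C(w,2) triples; summing gives 3 + 0 + 21 + 10 + 1 + 1 + 15 + 3 = 54 transitive triples.
Total triples C(8,3) = 56, so cyclic triples = 56 − 54 = 2.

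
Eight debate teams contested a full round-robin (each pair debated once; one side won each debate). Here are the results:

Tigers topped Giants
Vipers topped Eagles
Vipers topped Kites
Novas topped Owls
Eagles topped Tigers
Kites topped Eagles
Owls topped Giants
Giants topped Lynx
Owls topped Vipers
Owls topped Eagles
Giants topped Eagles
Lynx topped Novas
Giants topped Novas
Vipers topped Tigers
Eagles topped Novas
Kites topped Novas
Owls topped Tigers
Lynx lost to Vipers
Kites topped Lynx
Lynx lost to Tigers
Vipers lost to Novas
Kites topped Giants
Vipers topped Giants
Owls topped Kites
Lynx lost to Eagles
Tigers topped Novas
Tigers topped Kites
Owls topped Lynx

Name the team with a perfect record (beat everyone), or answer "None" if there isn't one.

Highest win total is Owls with 6 (out of 7 possible).
Owls lost to Novas, so no team went undefeated.

None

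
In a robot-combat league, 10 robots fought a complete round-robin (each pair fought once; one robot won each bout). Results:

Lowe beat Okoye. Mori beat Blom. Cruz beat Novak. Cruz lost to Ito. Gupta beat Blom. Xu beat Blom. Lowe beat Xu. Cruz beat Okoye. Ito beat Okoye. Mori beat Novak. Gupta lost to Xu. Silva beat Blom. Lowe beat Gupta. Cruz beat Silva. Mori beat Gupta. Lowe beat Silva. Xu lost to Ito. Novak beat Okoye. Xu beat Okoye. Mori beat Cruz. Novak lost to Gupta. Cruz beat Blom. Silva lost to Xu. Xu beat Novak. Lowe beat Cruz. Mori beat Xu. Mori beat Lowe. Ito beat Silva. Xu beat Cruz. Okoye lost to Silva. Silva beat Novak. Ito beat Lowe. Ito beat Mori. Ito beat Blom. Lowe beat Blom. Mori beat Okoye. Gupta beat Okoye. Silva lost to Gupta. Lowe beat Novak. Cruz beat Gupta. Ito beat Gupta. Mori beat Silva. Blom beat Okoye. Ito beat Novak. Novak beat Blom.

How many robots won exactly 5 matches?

Win totals: Blom 1, Okoye 0, Silva 3, Novak 2, Gupta 4, Mori 8, Cruz 5, Xu 6, Ito 9, Lowe 7.
Exactly 5: Cruz — 1 robot.

1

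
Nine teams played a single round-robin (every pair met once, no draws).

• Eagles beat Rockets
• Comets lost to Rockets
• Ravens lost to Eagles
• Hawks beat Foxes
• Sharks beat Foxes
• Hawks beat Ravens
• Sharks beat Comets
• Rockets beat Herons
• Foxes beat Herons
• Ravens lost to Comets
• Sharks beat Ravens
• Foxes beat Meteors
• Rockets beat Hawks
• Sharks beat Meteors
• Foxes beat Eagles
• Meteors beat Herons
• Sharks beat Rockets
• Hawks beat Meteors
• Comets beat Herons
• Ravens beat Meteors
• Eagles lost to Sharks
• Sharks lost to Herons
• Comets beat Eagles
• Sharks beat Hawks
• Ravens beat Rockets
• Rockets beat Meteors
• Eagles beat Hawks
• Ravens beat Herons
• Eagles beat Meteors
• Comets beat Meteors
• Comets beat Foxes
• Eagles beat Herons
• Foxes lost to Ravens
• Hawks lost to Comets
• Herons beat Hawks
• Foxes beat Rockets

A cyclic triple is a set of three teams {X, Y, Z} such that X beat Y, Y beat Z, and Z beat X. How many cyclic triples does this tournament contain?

16

Win totals: Foxes 4, Hawks 3, Herons 2, Eagles 5, Ravens 4, Rockets 4, Comets 6, Meteors 1, Sharks 7.
A team with w wins dominates both others in C(w,2) triples; summing gives 6 + 3 + 1 + 10 + 6 + 6 + 15 + 0 + 21 = 68 transitive triples.
Total triples C(9,3) = 84, so cyclic triples = 84 − 68 = 16.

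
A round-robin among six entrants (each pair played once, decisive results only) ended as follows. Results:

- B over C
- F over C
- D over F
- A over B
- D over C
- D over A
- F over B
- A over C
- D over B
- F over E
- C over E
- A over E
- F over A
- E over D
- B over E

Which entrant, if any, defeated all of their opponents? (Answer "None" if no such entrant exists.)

Highest win total is F with 4 (out of 5 possible).
F lost to D, so no entrant went undefeated.

None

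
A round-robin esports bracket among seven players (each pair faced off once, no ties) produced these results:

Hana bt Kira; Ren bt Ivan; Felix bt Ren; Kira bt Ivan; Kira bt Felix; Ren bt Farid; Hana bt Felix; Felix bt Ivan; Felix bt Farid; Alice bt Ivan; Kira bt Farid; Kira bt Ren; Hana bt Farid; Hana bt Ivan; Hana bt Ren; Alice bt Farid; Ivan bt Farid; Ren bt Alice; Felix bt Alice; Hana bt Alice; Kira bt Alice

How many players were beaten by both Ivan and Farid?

Ivan beat: Farid.
Farid beat: no one.
No one was beaten by both.

0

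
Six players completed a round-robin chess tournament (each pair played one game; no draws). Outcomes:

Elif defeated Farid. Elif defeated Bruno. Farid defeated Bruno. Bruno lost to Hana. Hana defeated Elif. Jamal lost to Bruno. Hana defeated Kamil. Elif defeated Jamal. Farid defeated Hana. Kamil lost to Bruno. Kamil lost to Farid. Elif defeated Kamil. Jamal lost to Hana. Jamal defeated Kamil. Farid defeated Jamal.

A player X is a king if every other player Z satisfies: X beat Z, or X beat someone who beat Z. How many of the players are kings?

Farid reaches everyone (king).
Jamal cannot reach Farid, Elif, Bruno, Hana in two steps.
Kamil cannot reach Farid, Jamal, Elif, Bruno, Hana in two steps.
Elif reaches everyone (king).
Bruno cannot reach Farid, Elif, Hana in two steps.
Hana reaches everyone (king).
Kings: Farid, Elif, Hana — 3.

3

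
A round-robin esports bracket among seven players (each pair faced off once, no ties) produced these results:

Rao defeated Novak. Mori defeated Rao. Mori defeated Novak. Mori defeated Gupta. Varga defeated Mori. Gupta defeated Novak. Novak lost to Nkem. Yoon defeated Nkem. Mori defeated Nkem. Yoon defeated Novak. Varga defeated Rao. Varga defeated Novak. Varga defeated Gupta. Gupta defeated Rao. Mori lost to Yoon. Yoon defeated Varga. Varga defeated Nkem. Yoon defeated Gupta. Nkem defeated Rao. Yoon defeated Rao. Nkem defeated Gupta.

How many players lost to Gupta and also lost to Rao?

Gupta beat: Rao, Novak.
Rao beat: Novak.
Both beat: Novak — 1.

1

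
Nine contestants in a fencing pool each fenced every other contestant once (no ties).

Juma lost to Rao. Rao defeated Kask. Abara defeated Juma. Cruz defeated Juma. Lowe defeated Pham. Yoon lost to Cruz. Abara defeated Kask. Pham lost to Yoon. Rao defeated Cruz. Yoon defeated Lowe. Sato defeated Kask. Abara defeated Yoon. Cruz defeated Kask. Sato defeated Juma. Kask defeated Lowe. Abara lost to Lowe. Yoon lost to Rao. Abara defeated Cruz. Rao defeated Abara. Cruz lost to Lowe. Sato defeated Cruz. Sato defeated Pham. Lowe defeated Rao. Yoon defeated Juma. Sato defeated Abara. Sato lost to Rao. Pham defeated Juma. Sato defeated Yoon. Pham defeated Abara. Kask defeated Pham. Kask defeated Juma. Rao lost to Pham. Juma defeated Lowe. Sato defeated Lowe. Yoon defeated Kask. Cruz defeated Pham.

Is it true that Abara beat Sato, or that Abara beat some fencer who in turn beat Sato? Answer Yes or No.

No

Abara did not beat Sato directly.
Abara beat Juma, Kask, Yoon, Cruz, but each of them lost to Sato. No two-step path.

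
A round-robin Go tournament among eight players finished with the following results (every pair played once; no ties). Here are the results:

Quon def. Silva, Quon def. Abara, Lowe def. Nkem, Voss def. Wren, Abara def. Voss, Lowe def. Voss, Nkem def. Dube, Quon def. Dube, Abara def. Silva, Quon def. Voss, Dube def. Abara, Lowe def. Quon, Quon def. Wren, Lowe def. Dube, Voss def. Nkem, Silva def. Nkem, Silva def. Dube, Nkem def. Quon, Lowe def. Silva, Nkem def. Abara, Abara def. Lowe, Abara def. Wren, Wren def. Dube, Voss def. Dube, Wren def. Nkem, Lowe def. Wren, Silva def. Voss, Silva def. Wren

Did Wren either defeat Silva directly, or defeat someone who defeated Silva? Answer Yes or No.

No

Wren did not beat Silva directly.
Wren beat Nkem, Dube, but each of them lost to Silva. No two-step path.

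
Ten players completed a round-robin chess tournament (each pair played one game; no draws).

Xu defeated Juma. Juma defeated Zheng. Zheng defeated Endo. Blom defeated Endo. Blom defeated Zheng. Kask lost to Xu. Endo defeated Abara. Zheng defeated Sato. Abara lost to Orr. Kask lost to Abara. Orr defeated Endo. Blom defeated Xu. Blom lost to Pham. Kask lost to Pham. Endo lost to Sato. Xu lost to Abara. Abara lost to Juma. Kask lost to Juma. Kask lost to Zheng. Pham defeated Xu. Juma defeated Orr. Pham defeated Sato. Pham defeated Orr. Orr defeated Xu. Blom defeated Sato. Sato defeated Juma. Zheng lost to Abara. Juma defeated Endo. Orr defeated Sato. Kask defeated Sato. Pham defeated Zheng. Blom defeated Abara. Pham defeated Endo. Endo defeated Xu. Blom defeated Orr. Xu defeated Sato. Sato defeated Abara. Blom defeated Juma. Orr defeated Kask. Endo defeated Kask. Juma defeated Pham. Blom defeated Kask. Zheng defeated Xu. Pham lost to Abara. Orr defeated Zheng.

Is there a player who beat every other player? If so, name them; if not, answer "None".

Highest win total is Blom with 8 (out of 9 possible).
Blom lost to Pham, so no player went undefeated.

None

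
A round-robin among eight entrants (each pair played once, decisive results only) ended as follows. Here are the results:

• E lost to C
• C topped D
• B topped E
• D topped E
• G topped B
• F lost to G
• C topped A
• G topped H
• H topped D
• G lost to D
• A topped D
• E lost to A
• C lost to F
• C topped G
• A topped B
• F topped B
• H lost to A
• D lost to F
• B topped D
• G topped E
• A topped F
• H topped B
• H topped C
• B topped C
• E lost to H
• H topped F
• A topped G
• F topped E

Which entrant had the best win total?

A

Win totals: A 6, B 3, C 4, D 2, E 0, F 4, G 4, H 5.
A leads with 6 wins (next highest: 5).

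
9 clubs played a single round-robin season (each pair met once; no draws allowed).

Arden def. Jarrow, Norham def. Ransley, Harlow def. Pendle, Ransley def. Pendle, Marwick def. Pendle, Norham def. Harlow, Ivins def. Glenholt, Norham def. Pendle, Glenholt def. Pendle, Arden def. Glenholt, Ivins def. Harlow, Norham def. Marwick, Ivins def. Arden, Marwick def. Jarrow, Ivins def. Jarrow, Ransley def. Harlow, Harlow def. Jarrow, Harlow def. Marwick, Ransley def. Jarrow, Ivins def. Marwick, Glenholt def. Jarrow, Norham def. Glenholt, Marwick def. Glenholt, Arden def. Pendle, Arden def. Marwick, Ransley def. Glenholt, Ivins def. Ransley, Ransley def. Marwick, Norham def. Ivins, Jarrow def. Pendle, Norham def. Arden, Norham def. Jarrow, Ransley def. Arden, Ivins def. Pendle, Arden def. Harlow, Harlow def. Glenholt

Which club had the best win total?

Norham

Win totals: Glenholt 2, Norham 8, Ransley 6, Ivins 7, Marwick 3, Pendle 0, Arden 5, Harlow 4, Jarrow 1.
Norham leads with 8 wins (next highest: 7).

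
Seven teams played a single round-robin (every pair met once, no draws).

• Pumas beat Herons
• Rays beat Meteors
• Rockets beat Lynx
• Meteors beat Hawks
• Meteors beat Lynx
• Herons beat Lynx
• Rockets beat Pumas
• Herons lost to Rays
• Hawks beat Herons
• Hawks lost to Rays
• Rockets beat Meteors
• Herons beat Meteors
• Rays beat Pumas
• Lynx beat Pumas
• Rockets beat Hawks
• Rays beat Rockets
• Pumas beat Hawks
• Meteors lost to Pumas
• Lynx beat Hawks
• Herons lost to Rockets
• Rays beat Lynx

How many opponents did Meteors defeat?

2

Meteors' results: beat Lynx, Hawks; lost to Rockets, Herons, Pumas, Rays.
That is 2 wins.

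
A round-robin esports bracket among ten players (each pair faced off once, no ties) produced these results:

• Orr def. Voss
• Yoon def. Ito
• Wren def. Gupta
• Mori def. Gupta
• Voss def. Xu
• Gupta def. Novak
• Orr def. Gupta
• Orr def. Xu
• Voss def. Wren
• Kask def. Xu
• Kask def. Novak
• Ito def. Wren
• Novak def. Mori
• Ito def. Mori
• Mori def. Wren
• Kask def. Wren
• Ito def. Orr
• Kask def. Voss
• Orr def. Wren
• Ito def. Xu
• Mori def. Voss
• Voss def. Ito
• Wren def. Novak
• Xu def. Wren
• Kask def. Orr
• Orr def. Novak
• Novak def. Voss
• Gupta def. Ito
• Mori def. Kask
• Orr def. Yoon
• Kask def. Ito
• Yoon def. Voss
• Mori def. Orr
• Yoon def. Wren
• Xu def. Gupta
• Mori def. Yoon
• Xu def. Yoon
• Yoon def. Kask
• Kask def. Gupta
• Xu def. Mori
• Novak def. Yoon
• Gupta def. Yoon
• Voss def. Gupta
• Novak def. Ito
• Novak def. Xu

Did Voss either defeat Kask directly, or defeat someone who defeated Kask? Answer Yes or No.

No

Voss did not beat Kask directly.
Voss beat Gupta, Wren, Ito, Xu, but each of them lost to Kask. No two-step path.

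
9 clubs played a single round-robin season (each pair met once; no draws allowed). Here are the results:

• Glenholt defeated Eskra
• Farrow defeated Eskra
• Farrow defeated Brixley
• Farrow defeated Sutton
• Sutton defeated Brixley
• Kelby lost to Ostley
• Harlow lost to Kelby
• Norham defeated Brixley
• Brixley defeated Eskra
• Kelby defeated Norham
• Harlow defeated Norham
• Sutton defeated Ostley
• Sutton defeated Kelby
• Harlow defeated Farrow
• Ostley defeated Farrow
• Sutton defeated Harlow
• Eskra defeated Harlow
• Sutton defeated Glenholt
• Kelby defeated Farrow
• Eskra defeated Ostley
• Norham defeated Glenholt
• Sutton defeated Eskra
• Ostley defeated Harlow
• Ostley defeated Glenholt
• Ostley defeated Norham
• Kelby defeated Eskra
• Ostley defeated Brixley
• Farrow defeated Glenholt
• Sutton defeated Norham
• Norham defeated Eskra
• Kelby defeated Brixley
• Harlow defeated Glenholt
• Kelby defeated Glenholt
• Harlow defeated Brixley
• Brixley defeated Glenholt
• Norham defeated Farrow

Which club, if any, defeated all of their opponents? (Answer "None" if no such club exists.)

None

Highest win total is Sutton with 7 (out of 8 possible).
Sutton lost to Farrow, so no club went undefeated.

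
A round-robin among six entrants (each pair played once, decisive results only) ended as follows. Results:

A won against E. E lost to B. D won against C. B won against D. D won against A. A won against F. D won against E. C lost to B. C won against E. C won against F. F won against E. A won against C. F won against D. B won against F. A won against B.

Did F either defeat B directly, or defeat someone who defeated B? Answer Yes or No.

F did not beat B directly.
F beat D, E, but each of them lost to B. No two-step path.

No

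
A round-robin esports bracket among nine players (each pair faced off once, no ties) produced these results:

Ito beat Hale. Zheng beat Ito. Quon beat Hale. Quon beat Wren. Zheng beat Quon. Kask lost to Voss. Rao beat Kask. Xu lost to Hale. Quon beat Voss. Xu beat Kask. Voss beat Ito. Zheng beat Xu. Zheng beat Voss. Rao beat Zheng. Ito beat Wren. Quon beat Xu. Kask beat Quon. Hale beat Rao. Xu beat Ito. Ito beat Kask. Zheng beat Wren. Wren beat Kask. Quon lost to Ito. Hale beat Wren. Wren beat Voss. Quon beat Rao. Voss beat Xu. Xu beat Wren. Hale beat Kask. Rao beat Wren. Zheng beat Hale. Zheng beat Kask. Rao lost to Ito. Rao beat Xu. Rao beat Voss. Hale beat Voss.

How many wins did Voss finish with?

3

Voss' results: beat Ito, Xu, Kask; lost to Zheng, Rao, Wren, Quon, Hale.
That is 3 wins.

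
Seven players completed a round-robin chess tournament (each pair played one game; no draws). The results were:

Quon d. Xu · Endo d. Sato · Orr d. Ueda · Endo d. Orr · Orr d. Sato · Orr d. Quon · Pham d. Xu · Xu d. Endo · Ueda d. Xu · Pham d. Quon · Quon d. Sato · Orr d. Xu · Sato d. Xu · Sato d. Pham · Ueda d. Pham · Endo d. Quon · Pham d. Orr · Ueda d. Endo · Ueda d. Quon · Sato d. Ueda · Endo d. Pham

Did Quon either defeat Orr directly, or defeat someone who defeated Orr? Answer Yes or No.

No

Quon did not beat Orr directly.
Quon beat Xu, Sato, but each of them lost to Orr. No two-step path.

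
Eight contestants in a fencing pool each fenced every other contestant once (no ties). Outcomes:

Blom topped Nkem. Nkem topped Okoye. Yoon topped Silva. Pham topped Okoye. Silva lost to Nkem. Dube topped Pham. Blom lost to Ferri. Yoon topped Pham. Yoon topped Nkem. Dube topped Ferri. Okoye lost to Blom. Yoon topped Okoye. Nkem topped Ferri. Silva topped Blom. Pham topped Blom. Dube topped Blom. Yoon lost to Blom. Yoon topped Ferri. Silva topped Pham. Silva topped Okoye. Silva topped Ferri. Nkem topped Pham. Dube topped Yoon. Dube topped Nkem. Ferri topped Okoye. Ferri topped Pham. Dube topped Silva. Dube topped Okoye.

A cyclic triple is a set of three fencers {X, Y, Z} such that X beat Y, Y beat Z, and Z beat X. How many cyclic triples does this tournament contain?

Win totals: Yoon 5, Nkem 4, Dube 7, Pham 2, Okoye 0, Blom 3, Ferri 3, Silva 4.
A fencer with w wins dominates both others in C(w,2) triples; summing gives 10 + 6 + 21 + 1 + 0 + 3 + 3 + 6 = 50 transitive triples.
Total triples C(8,3) = 56, so cyclic triples = 56 − 50 = 6.

6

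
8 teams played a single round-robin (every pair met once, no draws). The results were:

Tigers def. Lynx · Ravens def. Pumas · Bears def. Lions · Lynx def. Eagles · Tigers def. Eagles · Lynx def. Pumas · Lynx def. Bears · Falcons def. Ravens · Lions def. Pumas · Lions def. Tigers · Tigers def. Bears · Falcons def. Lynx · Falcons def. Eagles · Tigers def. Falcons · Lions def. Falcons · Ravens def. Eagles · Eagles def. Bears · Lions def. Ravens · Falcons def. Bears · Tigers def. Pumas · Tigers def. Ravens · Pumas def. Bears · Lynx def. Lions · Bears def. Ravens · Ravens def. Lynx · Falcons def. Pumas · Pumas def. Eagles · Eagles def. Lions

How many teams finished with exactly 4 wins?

2

Win totals: Falcons 5, Eagles 2, Tigers 6, Lynx 4, Lions 4, Ravens 3, Pumas 2, Bears 2.
Exactly 4: Lynx, Lions — 2 teams.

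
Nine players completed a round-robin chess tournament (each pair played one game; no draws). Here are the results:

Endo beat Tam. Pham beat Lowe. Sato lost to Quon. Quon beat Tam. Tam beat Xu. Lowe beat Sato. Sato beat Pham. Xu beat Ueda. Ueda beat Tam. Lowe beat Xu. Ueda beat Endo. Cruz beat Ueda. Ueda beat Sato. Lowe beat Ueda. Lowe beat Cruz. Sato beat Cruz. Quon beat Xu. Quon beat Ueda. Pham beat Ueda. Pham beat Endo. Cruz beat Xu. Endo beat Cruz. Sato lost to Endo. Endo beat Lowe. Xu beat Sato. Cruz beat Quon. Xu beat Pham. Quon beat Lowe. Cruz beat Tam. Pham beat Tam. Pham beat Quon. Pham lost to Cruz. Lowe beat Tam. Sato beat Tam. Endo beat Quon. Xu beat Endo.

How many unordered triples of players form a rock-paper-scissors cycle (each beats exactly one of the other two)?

22

Win totals: Cruz 5, Xu 4, Tam 1, Quon 5, Sato 3, Ueda 3, Endo 5, Pham 5, Lowe 5.
A player with w wins dominates both others in C(w,2) triples; summing gives 10 + 6 + 0 + 10 + 3 + 3 + 10 + 10 + 10 = 62 transitive triples.
Total triples C(9,3) = 84, so cyclic triples = 84 − 62 = 22.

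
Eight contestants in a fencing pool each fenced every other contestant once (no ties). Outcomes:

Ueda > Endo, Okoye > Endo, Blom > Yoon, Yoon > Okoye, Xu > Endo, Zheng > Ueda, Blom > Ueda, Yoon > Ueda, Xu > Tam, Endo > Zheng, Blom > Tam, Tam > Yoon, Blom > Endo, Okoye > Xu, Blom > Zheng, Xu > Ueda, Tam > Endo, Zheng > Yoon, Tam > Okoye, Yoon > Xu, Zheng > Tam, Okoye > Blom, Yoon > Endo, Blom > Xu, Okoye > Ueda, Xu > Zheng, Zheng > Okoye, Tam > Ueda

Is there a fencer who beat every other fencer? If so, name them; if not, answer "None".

Highest win total is Blom with 6 (out of 7 possible).
Blom lost to Okoye, so no fencer went undefeated.

None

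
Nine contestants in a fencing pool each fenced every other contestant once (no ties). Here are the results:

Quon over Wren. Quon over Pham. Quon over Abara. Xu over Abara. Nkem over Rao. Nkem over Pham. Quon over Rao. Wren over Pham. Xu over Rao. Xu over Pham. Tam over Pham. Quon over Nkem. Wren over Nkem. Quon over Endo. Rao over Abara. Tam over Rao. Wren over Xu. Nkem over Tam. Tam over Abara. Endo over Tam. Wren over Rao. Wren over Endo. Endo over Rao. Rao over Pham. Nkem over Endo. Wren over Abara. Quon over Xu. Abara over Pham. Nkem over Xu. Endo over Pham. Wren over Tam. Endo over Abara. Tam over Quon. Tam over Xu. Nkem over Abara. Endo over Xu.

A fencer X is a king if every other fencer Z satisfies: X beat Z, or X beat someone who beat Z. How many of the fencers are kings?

3

Endo cannot reach Wren, Nkem in two steps.
Tam reaches everyone (king).
Wren reaches everyone (king).
Abara cannot reach Endo, Tam, Wren, Nkem, Xu, Rao, Quon in two steps.
Pham cannot reach Endo, Tam, Wren, Abara, Nkem, Xu, Rao, Quon in two steps.
Nkem cannot reach Wren in two steps.
Xu cannot reach Endo, Tam, Wren, Nkem, Quon in two steps.
Rao cannot reach Endo, Tam, Wren, Nkem, Xu, Quon in two steps.
Quon reaches everyone (king).
Kings: Tam, Wren, Quon — 3.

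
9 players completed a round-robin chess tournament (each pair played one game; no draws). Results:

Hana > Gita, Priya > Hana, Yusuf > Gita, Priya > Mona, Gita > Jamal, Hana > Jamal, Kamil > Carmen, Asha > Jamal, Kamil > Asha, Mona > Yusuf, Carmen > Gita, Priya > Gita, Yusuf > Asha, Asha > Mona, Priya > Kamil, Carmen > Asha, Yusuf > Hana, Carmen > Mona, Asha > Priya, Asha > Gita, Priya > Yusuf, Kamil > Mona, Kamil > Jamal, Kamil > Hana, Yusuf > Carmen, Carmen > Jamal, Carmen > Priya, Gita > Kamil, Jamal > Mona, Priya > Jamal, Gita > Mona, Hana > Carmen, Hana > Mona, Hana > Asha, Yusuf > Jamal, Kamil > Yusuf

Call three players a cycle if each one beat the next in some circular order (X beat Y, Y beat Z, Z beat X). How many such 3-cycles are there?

15

Win totals: Yusuf 5, Asha 4, Hana 5, Mona 1, Gita 3, Kamil 6, Jamal 1, Carmen 5, Priya 6.
A player with w wins dominates both others in C(w,2) triples; summing gives 10 + 6 + 10 + 0 + 3 + 15 + 0 + 10 + 15 = 69 transitive triples.
Total triples C(9,3) = 84, so cyclic triples = 84 − 69 = 15.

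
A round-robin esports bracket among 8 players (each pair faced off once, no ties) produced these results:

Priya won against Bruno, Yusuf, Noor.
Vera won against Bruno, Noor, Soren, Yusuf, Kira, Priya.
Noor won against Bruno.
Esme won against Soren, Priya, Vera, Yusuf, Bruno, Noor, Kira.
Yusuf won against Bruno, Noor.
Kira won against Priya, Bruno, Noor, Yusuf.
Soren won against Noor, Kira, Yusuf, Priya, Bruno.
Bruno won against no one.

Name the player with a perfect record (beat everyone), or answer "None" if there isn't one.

Esme

Esme has 7 wins out of 7 opponents — a perfect record.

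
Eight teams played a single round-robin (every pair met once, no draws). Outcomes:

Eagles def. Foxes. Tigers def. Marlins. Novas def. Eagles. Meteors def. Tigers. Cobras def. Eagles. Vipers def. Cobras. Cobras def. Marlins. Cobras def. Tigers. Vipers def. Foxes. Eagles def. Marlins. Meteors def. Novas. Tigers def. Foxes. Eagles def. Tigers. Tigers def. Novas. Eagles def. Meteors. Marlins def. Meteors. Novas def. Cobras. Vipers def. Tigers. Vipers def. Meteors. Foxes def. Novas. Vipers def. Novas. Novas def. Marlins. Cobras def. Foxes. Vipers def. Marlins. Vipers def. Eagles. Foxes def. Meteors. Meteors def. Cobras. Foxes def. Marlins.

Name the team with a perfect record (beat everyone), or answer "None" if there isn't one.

Vipers

Vipers has 7 wins out of 7 opponents — a perfect record.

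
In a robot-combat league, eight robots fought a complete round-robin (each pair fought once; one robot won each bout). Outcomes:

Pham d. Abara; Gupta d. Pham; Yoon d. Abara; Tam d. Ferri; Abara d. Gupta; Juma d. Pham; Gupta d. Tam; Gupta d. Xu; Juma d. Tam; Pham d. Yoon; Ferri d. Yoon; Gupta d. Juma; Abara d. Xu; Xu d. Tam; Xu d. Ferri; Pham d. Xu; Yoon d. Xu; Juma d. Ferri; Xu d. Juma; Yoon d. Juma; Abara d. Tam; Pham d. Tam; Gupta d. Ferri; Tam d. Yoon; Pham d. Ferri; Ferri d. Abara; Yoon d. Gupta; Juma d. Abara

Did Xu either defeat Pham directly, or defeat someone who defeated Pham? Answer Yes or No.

Xu did not beat Pham directly.
Xu beat Tam, Ferri, Juma. Of those, Juma beat Pham.

Yes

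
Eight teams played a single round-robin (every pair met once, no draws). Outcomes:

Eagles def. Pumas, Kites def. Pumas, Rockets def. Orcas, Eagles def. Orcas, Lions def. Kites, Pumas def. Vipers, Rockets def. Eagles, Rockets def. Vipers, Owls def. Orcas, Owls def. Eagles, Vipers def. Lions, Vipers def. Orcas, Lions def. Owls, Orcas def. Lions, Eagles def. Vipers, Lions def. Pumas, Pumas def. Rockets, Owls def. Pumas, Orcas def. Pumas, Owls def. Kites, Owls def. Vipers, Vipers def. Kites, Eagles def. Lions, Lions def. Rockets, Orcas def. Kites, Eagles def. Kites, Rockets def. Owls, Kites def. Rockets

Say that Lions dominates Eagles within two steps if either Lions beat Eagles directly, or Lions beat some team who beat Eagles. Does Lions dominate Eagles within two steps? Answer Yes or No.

Yes

Lions did not beat Eagles directly.
Lions beat Kites, Pumas, Owls, Rockets. Of those, Owls beat Eagles.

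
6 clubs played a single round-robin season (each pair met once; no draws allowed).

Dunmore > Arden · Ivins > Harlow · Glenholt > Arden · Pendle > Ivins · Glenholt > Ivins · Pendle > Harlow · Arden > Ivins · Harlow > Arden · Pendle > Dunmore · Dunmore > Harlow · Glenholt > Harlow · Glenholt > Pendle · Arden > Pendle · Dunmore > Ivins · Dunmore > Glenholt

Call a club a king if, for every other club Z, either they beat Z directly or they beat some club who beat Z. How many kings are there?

Harlow cannot reach Dunmore, Glenholt in two steps.
Dunmore reaches everyone (king).
Arden cannot reach Glenholt in two steps.
Glenholt reaches everyone (king).
Pendle reaches everyone (king).
Ivins cannot reach Dunmore, Glenholt, Pendle in two steps.
Kings: Dunmore, Glenholt, Pendle — 3.

3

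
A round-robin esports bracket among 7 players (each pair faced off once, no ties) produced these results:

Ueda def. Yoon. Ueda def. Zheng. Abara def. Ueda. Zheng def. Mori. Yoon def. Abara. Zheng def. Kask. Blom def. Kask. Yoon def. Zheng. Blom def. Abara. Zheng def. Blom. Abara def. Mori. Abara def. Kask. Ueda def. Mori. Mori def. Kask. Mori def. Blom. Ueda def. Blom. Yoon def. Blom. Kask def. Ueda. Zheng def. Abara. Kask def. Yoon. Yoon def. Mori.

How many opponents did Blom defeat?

Blom's results: beat Abara, Kask; lost to Ueda, Yoon, Mori, Zheng.
That is 2 wins.

2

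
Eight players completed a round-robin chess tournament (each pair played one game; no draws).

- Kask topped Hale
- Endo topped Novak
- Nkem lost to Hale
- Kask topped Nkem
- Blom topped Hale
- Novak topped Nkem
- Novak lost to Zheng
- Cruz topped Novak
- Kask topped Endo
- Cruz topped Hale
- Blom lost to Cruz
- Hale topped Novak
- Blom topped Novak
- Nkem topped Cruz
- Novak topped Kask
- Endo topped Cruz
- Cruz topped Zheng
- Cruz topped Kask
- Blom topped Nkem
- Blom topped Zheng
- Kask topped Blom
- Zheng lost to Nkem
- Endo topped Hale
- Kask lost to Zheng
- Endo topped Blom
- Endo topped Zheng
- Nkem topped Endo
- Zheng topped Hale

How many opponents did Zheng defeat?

Zheng's results: beat Hale, Novak, Kask; lost to Nkem, Blom, Cruz, Endo.
That is 3 wins.

3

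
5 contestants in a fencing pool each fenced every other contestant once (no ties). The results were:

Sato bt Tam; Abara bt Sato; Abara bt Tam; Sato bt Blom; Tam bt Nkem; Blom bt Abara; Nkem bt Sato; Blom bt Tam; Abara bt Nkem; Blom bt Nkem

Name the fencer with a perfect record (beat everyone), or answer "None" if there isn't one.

None

Highest win total is Blom with 3 (out of 4 possible).
Blom lost to Sato, so no fencer went undefeated.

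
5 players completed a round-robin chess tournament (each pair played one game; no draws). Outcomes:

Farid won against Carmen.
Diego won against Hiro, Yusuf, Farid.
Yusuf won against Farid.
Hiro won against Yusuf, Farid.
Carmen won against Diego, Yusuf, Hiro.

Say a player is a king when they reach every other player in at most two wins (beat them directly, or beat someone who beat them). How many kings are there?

3

Diego reaches everyone (king).
Hiro cannot reach Diego in two steps.
Farid reaches everyone (king).
Carmen reaches everyone (king).
Yusuf cannot reach Diego, Hiro in two steps.
Kings: Diego, Farid, Carmen — 3.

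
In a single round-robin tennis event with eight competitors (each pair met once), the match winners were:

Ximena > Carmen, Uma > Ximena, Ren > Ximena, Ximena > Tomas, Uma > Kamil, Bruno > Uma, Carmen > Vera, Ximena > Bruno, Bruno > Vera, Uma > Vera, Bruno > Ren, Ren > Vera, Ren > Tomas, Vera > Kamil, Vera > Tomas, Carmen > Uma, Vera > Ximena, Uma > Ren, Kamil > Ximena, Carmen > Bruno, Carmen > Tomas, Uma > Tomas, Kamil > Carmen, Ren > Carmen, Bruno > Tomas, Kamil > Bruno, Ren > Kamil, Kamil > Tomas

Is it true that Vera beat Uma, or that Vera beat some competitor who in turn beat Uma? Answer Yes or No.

No

Vera did not beat Uma directly.
Vera beat Ximena, Tomas, Kamil, but each of them lost to Uma. No two-step path.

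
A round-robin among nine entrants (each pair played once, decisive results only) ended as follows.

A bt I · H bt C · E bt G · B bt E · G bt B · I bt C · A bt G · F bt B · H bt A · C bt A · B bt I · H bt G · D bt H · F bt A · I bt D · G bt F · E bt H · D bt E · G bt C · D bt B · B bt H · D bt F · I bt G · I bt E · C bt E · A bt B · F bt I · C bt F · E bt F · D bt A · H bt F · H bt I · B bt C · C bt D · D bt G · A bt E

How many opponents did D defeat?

D's results: beat A, B, E, F, G, H; lost to C, I.
That is 6 wins.

6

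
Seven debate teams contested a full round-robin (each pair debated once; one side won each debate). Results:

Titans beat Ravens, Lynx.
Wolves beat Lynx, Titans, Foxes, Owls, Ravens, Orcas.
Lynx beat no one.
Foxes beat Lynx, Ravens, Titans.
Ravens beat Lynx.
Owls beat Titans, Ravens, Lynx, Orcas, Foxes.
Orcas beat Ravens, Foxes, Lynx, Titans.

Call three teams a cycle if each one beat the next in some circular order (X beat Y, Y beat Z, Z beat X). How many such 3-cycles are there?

0

Win totals: Ravens 1, Foxes 3, Orcas 4, Wolves 6, Lynx 0, Owls 5, Titans 2.
A team with w wins dominates both others in C(w,2) triples; summing gives 0 + 3 + 6 + 15 + 0 + 10 + 1 = 35 transitive triples.
Total triples C(7,3) = 35, so cyclic triples = 35 − 35 = 0.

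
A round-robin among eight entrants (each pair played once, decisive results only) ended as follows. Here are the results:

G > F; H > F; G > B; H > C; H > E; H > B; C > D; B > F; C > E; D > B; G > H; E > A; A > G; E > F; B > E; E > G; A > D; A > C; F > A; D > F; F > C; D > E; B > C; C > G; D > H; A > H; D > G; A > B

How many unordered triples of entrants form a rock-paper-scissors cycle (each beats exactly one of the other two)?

Win totals: A 5, B 3, C 3, D 5, E 3, F 2, G 3, H 4.
An entrant with w wins dominates both others in C(w,2) triples; summing gives 10 + 3 + 3 + 10 + 3 + 1 + 3 + 6 = 39 transitive triples.
Total triples C(8,3) = 56, so cyclic triples = 56 − 39 = 17.

17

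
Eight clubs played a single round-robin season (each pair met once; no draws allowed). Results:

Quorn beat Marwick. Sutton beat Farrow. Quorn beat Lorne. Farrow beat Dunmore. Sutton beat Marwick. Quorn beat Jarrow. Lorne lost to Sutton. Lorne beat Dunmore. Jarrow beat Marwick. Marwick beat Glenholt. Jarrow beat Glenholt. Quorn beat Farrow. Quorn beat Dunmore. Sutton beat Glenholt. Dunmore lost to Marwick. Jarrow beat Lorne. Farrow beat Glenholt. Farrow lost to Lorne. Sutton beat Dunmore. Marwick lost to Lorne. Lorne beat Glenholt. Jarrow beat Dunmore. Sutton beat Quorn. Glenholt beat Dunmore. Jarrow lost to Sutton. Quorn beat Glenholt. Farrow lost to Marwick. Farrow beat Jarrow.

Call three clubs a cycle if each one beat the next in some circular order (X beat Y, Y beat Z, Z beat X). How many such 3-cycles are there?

2

Win totals: Quorn 6, Sutton 7, Lorne 4, Marwick 3, Jarrow 4, Dunmore 0, Farrow 3, Glenholt 1.
A club with w wins dominates both others in C(w,2) triples; summing gives 15 + 21 + 6 + 3 + 6 + 0 + 3 + 0 = 54 transitive triples.
Total triples C(8,3) = 56, so cyclic triples = 56 − 54 = 2.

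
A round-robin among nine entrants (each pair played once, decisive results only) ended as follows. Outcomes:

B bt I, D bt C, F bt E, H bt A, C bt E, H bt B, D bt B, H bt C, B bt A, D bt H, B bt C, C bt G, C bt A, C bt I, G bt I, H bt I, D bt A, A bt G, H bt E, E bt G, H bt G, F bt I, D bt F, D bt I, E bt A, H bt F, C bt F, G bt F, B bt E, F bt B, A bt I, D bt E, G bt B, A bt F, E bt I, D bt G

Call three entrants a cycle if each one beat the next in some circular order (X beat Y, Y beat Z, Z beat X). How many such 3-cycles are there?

Win totals: A 3, B 4, C 5, D 8, E 3, F 3, G 3, H 7, I 0.
An entrant with w wins dominates both others in C(w,2) triples; summing gives 3 + 6 + 10 + 28 + 3 + 3 + 3 + 21 + 0 = 77 transitive triples.
Total triples C(9,3) = 84, so cyclic triples = 84 − 77 = 7.

7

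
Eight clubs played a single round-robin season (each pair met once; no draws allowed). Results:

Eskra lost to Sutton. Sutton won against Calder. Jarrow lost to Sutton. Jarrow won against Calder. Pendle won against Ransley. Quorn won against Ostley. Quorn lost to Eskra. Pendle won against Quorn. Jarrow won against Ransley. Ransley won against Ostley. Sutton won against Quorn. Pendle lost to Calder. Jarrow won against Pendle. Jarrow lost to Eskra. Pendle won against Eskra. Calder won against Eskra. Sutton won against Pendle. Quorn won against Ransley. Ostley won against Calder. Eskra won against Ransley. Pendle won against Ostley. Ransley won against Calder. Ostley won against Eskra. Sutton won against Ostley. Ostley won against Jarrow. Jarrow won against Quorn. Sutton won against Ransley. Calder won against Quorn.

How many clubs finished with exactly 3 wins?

Win totals: Sutton 7, Calder 3, Pendle 4, Ostley 3, Quorn 2, Eskra 3, Ransley 2, Jarrow 4.
Exactly 3: Calder, Ostley, Eskra — 3 clubs.

3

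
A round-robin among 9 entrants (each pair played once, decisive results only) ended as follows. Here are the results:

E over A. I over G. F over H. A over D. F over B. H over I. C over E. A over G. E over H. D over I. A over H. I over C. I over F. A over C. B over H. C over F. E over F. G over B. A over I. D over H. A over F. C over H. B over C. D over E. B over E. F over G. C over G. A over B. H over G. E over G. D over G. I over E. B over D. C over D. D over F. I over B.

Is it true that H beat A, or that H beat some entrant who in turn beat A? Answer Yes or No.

No

H did not beat A directly.
H beat G, I, but each of them lost to A. No two-step path.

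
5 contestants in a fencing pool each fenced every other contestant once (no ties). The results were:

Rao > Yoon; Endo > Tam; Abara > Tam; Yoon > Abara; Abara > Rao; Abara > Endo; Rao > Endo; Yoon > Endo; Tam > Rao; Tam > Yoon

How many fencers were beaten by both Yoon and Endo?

0

Yoon beat: Abara, Endo.
Endo beat: Tam.
No one was beaten by both.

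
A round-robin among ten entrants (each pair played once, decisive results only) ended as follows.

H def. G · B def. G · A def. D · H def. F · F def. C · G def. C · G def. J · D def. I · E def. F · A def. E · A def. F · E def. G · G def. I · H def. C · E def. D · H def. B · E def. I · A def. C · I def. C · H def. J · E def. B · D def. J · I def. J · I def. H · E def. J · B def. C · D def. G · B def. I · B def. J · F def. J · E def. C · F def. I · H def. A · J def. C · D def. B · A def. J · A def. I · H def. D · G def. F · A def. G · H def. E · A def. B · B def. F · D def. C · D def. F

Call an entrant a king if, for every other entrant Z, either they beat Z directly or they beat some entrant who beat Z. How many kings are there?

A reaches everyone (king).
B cannot reach A, D, E in two steps.
C cannot reach A, B, D, E, F, G, H, I, J in two steps.
D cannot reach A, E in two steps.
E cannot reach A in two steps.
F cannot reach A, B, D, E, G in two steps.
G cannot reach A, B, D, E in two steps.
H reaches everyone (king).
I reaches everyone (king).
J cannot reach A, B, D, E, F, G, H, I in two steps.
Kings: A, H, I — 3.

3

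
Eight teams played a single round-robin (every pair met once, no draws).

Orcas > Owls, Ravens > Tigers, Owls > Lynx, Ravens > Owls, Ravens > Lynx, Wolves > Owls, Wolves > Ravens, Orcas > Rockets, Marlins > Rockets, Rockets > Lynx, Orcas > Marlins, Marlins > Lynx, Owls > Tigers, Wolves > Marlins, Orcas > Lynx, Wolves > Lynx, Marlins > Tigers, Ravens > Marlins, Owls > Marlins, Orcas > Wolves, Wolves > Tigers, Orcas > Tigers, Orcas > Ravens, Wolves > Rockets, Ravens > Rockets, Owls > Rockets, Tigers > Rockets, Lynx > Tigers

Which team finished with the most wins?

Orcas

Win totals: Marlins 3, Wolves 6, Lynx 1, Tigers 1, Ravens 5, Owls 4, Rockets 1, Orcas 7.
Orcas leads with 7 wins (next highest: 6).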